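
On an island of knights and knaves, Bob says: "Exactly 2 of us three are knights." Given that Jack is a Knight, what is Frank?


Bob claims exactly 2 knights among Bob, Jack, Frank.
Given: Jack is a Knight.

Case 1: Bob is a Knight (tells truth)
  Then exactly 2 of the three are knights.
  Counting Bob, Jack: 2 knight(s) so far. Need 0 more → Frank = Knave.
Case 2: Bob is a Knave (lies)
  Then the count is NOT 2.
  If Frank = Knight, count = 2 = 2 → claim would be true, contradicts lie.
  If Frank = Knave, count = 1 ≠ 2 → lie confirmed ✓

Frank is a Knave.

Knave


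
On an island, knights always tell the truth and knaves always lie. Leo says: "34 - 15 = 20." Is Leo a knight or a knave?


Statement: "34 - 15 = 20."
Actual: 34 - 15 = 19
Claimed: 20
Statement is FALSE → Leo lies → Knave

Knave


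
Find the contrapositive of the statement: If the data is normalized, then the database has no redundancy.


Original: If the data is normalized, then the database has no redundancy
Contrapositive: If ¬Q, then ¬P
Negate Q: not (the database has no redundancy)
Negate P: not (the data is normalized)

If not (the database has no redundancy), then not (the data is normalized).


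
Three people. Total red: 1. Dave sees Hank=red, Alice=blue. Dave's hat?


Total red = 1, seen red = 1
Own red = 1 - 1 = 0
Dave's hat is blue.

blue


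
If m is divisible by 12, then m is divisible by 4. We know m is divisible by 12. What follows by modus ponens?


Modus ponens: P → Q, P ⊢ Q
P: m is divisible by 12
Q: m is divisible by 4
We have P → Q and P is true.
By modus ponens, Q must be true.

m is divisible by 4


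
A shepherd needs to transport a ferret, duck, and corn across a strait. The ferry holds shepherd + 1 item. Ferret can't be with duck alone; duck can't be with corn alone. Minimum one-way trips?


1. shepherd+duck → 2. shepherd ← 3. shepherd+ferret → 4. shepherd+duck ← 5. shepherd+corn → 6. shepherd ← 7. shepherd+duck →
Minimum trips = 7

7


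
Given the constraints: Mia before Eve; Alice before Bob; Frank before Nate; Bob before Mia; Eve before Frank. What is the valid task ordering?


Constraints: Mia before Eve; Alice before Bob; Frank before Nate; Bob before Mia; Eve before Frank
Method: repeatedly schedule the remaining task that has no remaining task required before it.
  Step 1: remaining {Alice, Nate, Frank, Eve, Mia, Bob}; every task except Alice still has a predecessor pending → schedule Alice.
  Step 2: remaining {Nate, Frank, Eve, Mia, Bob}; every task except Bob still has a predecessor pending → schedule Bob.
  Step 3: remaining {Nate, Frank, Eve, Mia}; every task except Mia still has a predecessor pending → schedule Mia.
  Step 4: remaining {Nate, Frank, Eve}; every task except Eve still has a predecessor pending → schedule Eve.
  Step 5: remaining {Nate, Frank}; every task except Frank still has a predecessor pending → schedule Frank.
  Step 6: only Nate remains → schedule Nate.
Resulting order:

Alice → Bob → Mia → Eve → Frank → Nate


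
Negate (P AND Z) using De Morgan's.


De Morgan's law: ¬(P ∧ Q) ≡ ¬P ∨ ¬Q
¬(P ∧ Z) = ¬P ∨ ¬Z

¬P ∨ ¬Z


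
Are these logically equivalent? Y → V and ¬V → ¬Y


Expression 1: Y → V
Expression 2: ¬V → ¬Y
Truth table (Y V | Expr1 Expr2):
  T T |   T     T
  T F |   F     F
  F T |   T     T
  F F |   T     T
All 4 rows agree, so the expressions are logically equivalent.

Yes


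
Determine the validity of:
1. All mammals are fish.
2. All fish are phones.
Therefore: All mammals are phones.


Premise 1: All mammals are fish.
Premise 2: All fish are phones.
Conclusion: All mammals are phones.
Barbara syllogism (AAA-1): All A are B, All B are C → All A are C.
Middle term (fish) distributed in premise 2.

Valid


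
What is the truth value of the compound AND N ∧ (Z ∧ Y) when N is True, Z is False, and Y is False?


N = True, Z = False, Y = False
Step 1: Z ∧ Y = False AND False = False
Step 2: N ∧ False = True AND False = False
AND is true only when ALL operands are true.

False


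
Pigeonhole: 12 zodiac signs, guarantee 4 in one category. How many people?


Pigeonhole: to guarantee k in one of n categories, need (k-1)×n + 1.
k = 4, n = 12
Minimum = (4-1) × 12 + 1 = 3 × 12 + 1

37


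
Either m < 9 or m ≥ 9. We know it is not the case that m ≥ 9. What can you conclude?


Disjunctive syllogism: P ∨ Q, ¬P ⊢ Q
Disjunction: m < 9 ∨ m ≥ 9
We know it is not the case that m ≥ 9.
By disjunctive syllogism, the other disjunct must be true.

m < 9


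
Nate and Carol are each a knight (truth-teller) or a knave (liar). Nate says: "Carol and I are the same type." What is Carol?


Nate says: "Carol and I are the same type."
Case 1: Nate is a Knight (truth-teller)
  Statement is true → they ARE the same → Carol is also a Knight
Case 2: Nate is a Knave (liar)
  Statement is false → they are NOT the same → Carol is a Knight
In both cases, Carol is a Knight.

Knight


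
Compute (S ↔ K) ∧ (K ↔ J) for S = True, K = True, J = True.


S = True, K = True, J = True
Step 1: S ↔ K is true when S and K have the same value. Result: True
Step 2: K ↔ J is true when K and J have the same value. Result: True
Step 3: True ∧ True = True

True


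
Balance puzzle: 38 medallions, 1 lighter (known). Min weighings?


Each weighing has 3 outcomes (left heavy / balance / right heavy), so k weighings distinguish at most 3^k cases; splitting into three near-equal groups achieves this.
Need 3^k ≥ 38: 3^3 = 27 < 38 ≤ 3^4 = 81
k = ⌈log₃(38)⌉ = 4

4


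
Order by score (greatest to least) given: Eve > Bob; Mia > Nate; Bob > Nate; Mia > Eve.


Constraints: Eve > Bob; Mia > Nate; Bob > Nate; Mia > Eve
Method: at each step, the next-highest is the one remaining person who never appears on the smaller side of a constraint between remaining people.
  Step 1: remaining {Nate, Eve, Bob, Mia}; on the smaller side: {Nate, Eve, Bob} → Mia is next (Mia > Nate; Mia > Eve).
  Step 2: remaining {Nate, Eve, Bob}; on the smaller side: {Nate, Bob} → Eve is next (Eve > Bob).
  Step 3: remaining {Nate, Bob}; on the smaller side: {Nate} → Bob is next (Bob > Nate).
  Step 4: only Nate remains → lowest.
Final ranking (highest to lowest):

Mia > Eve > Bob > Nate


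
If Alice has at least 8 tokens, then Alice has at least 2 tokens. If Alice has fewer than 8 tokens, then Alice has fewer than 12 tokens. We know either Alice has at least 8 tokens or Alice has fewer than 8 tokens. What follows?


Constructive dilemma: (P → Q) ∧ (R → S), P ∨ R ⊢ Q ∨ S
Premise 1: Alice has at least 8 tokens → Alice has at least 2 tokens
Premise 2: Alice has fewer than 8 tokens → Alice has fewer than 12 tokens
Premise 3: Alice has at least 8 tokens ∨ Alice has fewer than 8 tokens
Case 1: Assuming Alice has at least 8 tokens, then by Premise 1, Alice has at least 2 tokens.
Case 2: Assuming Alice has fewer than 8 tokens, then by Premise 2, Alice has fewer than 12 tokens.
Since one of Alice has at least 8 tokens or Alice has fewer than 8 tokens must hold, we get Alice has at least 2 tokens or Alice has fewer than 12 tokens.

Alice has at least 2 tokens or Alice has fewer than 12 tokens.


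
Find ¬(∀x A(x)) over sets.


Original: ∀x A(x)
Rule: ¬∀→∃, ¬∃→∀, negate predicate.
Negation: ∃x ¬A(x)

∃x ¬A(x)


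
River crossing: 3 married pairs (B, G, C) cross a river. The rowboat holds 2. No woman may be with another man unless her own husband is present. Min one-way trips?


Label couples B, G, C (H = husband, W = wife).
Counting alone: 6 people, the rowboat carries 2 and someone must bring it back, so each round trip nets at most +1 on the far side until the last crossing → at least 9 trips. The jealousy constraint makes 9 impossible; the shortest valid schedule has 11:
1. WB+WG →  (far: WB,WG; near: HB,HG,HC,WC)
2. WB ←       (far: WG; near: HB,HG,HC,WB,WC)
3. WB+WC →  (far: WB,WG,WC; near: HB,HG,HC)
4. WB ←       (far: WG,WC; near: HB,HG,HC,WB)
5. HG+HC →  (far: HG,WG,HC,WC; near: HB,WB)
6. HG+WG ←  (far: HC,WC; near: HB,WB,HG,WG)
7. HB+HG →  (far: HB,HG,HC,WC; near: WB,WG)
8. WC ←       (far: HB,HG,HC; near: WB,WG,WC)
9. WB+WG →  (far: HB,WB,HG,WG,HC; near: WC)
10. HC ←      (far: HB,WB,HG,WG; near: HC,WC)
11. HC+WC → (far: all six; near: empty)
In every state each wife is either with her husband or with no other man.
Minimum trips = 11

11


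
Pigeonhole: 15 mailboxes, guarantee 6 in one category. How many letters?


Pigeonhole: to guarantee k in one of n categories, need (k-1)×n + 1.
k = 6, n = 15
Minimum = (6-1) × 15 + 1 = 5 × 15 + 1

76


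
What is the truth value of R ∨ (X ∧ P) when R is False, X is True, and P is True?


R = False, X = True, P = True
Step 1: X ∧ P = True AND True = True
Step 2: R ∨ True = False OR True = True
AND evaluated first (higher precedence); then OR applied.

True


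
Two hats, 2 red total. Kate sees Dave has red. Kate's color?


Total red = 2, Dave = red
Red accounted for: 1
Remaining for Kate: 1
Kate's hat is red.

red


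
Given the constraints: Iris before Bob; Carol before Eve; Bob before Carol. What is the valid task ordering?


Constraints: Iris before Bob; Carol before Eve; Bob before Carol
Method: repeatedly schedule the remaining task that has no remaining task required before it.
  Step 1: remaining {Eve, Carol, Iris, Bob}; every task except Iris still has a predecessor pending → schedule Iris.
  Step 2: remaining {Eve, Carol, Bob}; every task except Bob still has a predecessor pending → schedule Bob.
  Step 3: remaining {Eve, Carol}; every task except Carol still has a predecessor pending → schedule Carol.
  Step 4: only Eve remains → schedule Eve.
Resulting order:

Iris → Bob → Carol → Eve


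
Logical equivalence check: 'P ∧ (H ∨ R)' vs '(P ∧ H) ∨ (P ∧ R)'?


Expression 1: P ∧ (H ∨ R)
Expression 2: (P ∧ H) ∨ (P ∧ R)
Truth table (P H R | Expr1 Expr2):
  T T T |   T     T
  T T F |   T     T
  T F T |   T     T
  T F F |   F     F
  F T T |   F     F
  F T F |   F     F
  F F T |   F     F
  F F F |   F     F
All 8 rows agree, so the expressions are logically equivalent.

Yes


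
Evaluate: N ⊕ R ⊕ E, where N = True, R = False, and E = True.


N = True, R = False, E = True
Step 1: N ⊕ R = True XOR False = True
Step 2: True ⊕ E = True XOR True = False
XOR is true when an odd number of operands are true.

False


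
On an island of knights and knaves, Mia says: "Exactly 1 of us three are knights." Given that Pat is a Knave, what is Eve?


Mia claims exactly 1 knights among Mia, Pat, Eve.
Given: Pat is a Knave.

Case 1: Mia is a Knight (tells truth)
  Then exactly 1 of the three are knights.
  Counting Mia, Pat: 1 knight(s) so far. Need 0 more → Eve = Knave.
Case 2: Mia is a Knave (lies)
  Then the count is NOT 1.
  If Eve = Knight, count = 1 = 1 → claim would be true, contradicts lie.
  If Eve = Knave, count = 0 ≠ 1 → lie confirmed ✓

Eve is a Knave.

Knave


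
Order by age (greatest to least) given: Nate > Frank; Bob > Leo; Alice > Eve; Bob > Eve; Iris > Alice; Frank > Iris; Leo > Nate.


Constraints: Nate > Frank; Bob > Leo; Alice > Eve; Bob > Eve; Iris > Alice; Frank > Iris; Leo > Nate
Method: at each step, the next-highest is the one remaining person who never appears on the smaller side of a constraint between remaining people.
  Step 1: remaining {Alice, Eve, Bob, Leo, Nate, Frank, Iris}; on the smaller side: {Alice, Eve, Leo, Nate, Frank, Iris} → Bob is next (Bob > Leo; Bob > Eve).
  Step 2: remaining {Alice, Eve, Leo, Nate, Frank, Iris}; on the smaller side: {Alice, Eve, Nate, Frank, Iris} → Leo is next (Leo > Nate).
  Step 3: remaining {Alice, Eve, Nate, Frank, Iris}; on the smaller side: {Alice, Eve, Frank, Iris} → Nate is next (Nate > Frank).
  Step 4: remaining {Alice, Eve, Frank, Iris}; on the smaller side: {Alice, Eve, Iris} → Frank is next (Frank > Iris).
  Step 5: remaining {Alice, Eve, Iris}; on the smaller side: {Alice, Eve} → Iris is next (Iris > Alice).
  Step 6: remaining {Alice, Eve}; on the smaller side: {Eve} → Alice is next (Alice > Eve).
  Step 7: only Eve remains → lowest.
Final ranking (highest to lowest):

Bob > Leo > Nate > Frank > Iris > Alice > Eve


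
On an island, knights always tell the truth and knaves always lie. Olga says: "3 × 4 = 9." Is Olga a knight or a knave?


Statement: "3 × 4 = 9."
Actual: 3 × 4 = 12
Claimed: 9
Statement is FALSE → Olga lies → Knave

Knave


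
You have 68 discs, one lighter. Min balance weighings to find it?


Each weighing has 3 outcomes (left heavy / balance / right heavy), so k weighings distinguish at most 3^k cases; splitting into three near-equal groups achieves this.
Need 3^k ≥ 68: 3^3 = 27 < 68 ≤ 3^4 = 81
k = ⌈log₃(68)⌉ = 4

4


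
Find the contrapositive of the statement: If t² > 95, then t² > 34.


Original: If t² > 95, then t² > 34
Contrapositive: If ¬Q, then ¬P
Negate Q: not (t² > 34)
Negate P: not (t² > 95)

If not (t² > 34), then not (t² > 95).


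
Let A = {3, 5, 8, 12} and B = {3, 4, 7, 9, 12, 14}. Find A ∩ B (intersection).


A = {3, 5, 8, 12}
B = {3, 4, 7, 9, 12, 14}
Operation: intersection
Elements in both: 3, 12

{3, 12}


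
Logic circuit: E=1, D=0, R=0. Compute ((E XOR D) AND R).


E XOR D = 1^0 = 1
1 AND 0 = 0

0


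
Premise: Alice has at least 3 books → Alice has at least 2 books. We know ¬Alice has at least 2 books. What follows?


Modus tollens: P → Q, ¬Q ⊢ ¬P
P: Alice has at least 3 books
Q: Alice has at least 2 books
We have P → Q and Q is false.
By modus tollens, P must be false.

It is not the case that Alice has at least 3 books


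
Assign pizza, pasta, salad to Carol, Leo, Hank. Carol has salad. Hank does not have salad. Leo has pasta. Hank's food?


From clues:
  Leo → pasta
  Carol → salad
By elimination, Hank gets the remaining.

pizza


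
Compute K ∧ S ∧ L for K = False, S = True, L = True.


K = False, S = True, L = True
Step 1: K ∧ S = False AND True = False
Step 2: (False) ∧ L = (False) AND True = False
AND is true only when ALL operands are true.

False


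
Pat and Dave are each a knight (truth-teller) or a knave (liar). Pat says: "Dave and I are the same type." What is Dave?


Pat says: "Dave and I are the same type."
Case 1: Pat is a Knight (truth-teller)
  Statement is true → they ARE the same → Dave is also a Knight
Case 2: Pat is a Knave (liar)
  Statement is false → they are NOT the same → Dave is a Knight
In both cases, Dave is a Knight.

Knight


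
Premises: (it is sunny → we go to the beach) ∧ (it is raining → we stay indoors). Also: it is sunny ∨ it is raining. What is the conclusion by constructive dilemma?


Constructive dilemma: (P → Q) ∧ (R → S), P ∨ R ⊢ Q ∨ S
Premise 1: it is sunny → we go to the beach
Premise 2: it is raining → we stay indoors
Premise 3: it is sunny ∨ it is raining
Case 1: Assuming it is sunny, then by Premise 1, we go to the beach.
Case 2: Assuming it is raining, then by Premise 2, we stay indoors.
Since one of it is sunny or it is raining must hold, we get we go to the beach or we stay indoors.

We go to the beach or we stay indoors.


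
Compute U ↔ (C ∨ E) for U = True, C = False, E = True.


U = True, C = False, E = True
Step 1: C ∨ E = False OR True = True
Step 2: U ↔ (True): true when both sides have same truth value.
Result: True ↔ True = True

True


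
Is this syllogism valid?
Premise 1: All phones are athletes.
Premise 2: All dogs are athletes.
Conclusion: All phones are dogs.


Premise 1: All phones are athletes.
Premise 2: All dogs are athletes.
Conclusion: All phones are dogs.
Fallacy: undistributed middle. athletes is predicate in both.
Counterexample: phones and dogs could be disjoint subsets of athletes.

Invalid


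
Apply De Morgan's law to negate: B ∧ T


De Morgan's law: ¬(P ∧ Q) ≡ ¬P ∨ ¬Q
¬(B ∧ T) = ¬B ∨ ¬T

¬B ∨ ¬T


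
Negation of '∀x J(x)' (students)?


Original: ∀x J(x)
Rule: ¬∀→∃, ¬∃→∀, negate predicate.
Negation: ∃x ¬J(x)

∃x ¬J(x)


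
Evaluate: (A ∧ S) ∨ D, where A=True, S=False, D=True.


A = True, S = False, D = True
Expression: (A ∧ S) ∨ D
Step 1: A ∧ S = True AND False = False
Step 2: (False) ∨ D = False OR True = True

True


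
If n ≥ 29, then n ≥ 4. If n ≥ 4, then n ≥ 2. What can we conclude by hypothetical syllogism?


Hypothetical syllogism: P → Q, Q → R ⊢ P → R
Premise 1: n ≥ 29 → n ≥ 4
Premise 2: n ≥ 4 → n ≥ 2
Chain the implications: the middle term (n ≥ 4) links the two.
Conclusion: If n ≥ 29, then n ≥ 2.

If n ≥ 29, then n ≥ 2.


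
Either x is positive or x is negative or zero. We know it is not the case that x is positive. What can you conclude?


Disjunctive syllogism: P ∨ Q, ¬P ⊢ Q
Disjunction: x is positive ∨ x is negative or zero
We know it is not the case that x is positive.
By disjunctive syllogism, the other disjunct must be true.

x is negative or zero


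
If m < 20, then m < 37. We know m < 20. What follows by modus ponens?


Modus ponens: P → Q, P ⊢ Q
P: m < 20
Q: m < 37
We have P → Q and P is true.
By modus ponens, Q must be true.

m < 37


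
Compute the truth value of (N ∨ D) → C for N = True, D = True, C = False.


N = True, D = True, C = False
Step 1: N ∨ D = True OR True = True
Step 2: (True) → C: false only when antecedent=True and C=False.
Result: False

False


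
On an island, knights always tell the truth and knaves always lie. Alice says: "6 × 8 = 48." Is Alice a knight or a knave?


Statement: "6 × 8 = 48."
Actual: 6 × 8 = 48
Claimed: 48
Statement is TRUE → Alice tells the truth → Knight

Knight


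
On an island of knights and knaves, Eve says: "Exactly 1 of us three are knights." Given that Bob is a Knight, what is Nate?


Eve claims exactly 1 knights among Eve, Bob, Nate.
Given: Bob is a Knight.

Case 1: Eve is a Knight (tells truth)
  Then exactly 1 of the three are knights.
  Counting Eve, Bob: 2 knight(s) so far. Need -1 more → impossible.
Case 2: Eve is a Knave (lies)
  Then the count is NOT 1.
  If Nate = Knave, count = 1 = 1 → claim would be true, contradicts lie.
  If Nate = Knight, count = 2 ≠ 1 → lie confirmed ✓

Nate is a Knight.

Knight


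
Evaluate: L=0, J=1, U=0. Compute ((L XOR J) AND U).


L XOR J = 0^1 = 1
1 AND 0 = 0

0


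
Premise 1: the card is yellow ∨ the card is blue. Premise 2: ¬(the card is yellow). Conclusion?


Disjunctive syllogism: P ∨ Q, ¬P ⊢ Q
Disjunction: the card is yellow ∨ the card is blue
We know it is not the case that the card is yellow.
By disjunctive syllogism, the other disjunct must be true.

The card is blue


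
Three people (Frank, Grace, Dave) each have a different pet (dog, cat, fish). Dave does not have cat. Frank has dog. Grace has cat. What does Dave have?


From clues:
  Grace → cat
  Frank → dog
By elimination, Dave gets the remaining.

fish


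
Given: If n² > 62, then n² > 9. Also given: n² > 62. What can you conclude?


Modus ponens: P → Q, P ⊢ Q
P: n² > 62
Q: n² > 9
We have P → Q and P is true.
By modus ponens, Q must be true.

n² > 9


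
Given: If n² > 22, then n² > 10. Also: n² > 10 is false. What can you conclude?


Modus tollens: P → Q, ¬Q ⊢ ¬P
P: n² > 22
Q: n² > 10
We have P → Q and Q is false.
By modus tollens, P must be false.

It is not the case that n² > 22


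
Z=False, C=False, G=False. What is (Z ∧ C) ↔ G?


Z = False, C = False, G = False
Expression: (Z ∧ C) ↔ G
Step 1: Z ∧ C = False AND False = False
Step 2: (False) ↔ G = (False iff False) = True

True


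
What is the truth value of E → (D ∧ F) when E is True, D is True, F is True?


E = True, D = True, F = True
Step 1: D ∧ F = True AND True = True
Step 2: E → (True): false only when E=True and consequent=False.
Result: True

True


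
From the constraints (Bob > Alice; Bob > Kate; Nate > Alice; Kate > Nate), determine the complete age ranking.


Constraints: Bob > Alice; Bob > Kate; Nate > Alice; Kate > Nate
Method: at each step, the next-highest is the one remaining person who never appears on the smaller side of a constraint between remaining people.
  Step 1: remaining {Kate, Bob, Alice, Nate}; on the smaller side: {Kate, Alice, Nate} → Bob is next (Bob > Alice; Bob > Kate).
  Step 2: remaining {Kate, Alice, Nate}; on the smaller side: {Alice, Nate} → Kate is next (Kate > Nate).
  Step 3: remaining {Alice, Nate}; on the smaller side: {Alice} → Nate is next (Nate > Alice).
  Step 4: only Alice remains → lowest.
Final ranking (highest to lowest):

Bob > Kate > Nate > Alice


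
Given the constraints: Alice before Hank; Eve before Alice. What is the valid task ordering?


Constraints: Alice before Hank; Eve before Alice
Method: repeatedly schedule the remaining task that has no remaining task required before it.
  Step 1: remaining {Hank, Alice, Eve}; every task except Eve still has a predecessor pending → schedule Eve.
  Step 2: remaining {Hank, Alice}; every task except Alice still has a predecessor pending → schedule Alice.
  Step 3: only Hank remains → schedule Hank.
Resulting order:

Eve → Alice → Hank


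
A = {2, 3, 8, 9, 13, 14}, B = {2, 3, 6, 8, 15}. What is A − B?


A = {2, 3, 8, 9, 13, 14}
B = {2, 3, 6, 8, 15}
Operation: difference A − B
In A but not B: 9, 13, 14

{9, 13, 14}


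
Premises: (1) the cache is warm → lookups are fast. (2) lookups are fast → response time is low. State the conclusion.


Hypothetical syllogism: P → Q, Q → R ⊢ P → R
Premise 1: the cache is warm → lookups are fast
Premise 2: lookups are fast → response time is low
Chain the implications: the middle term (lookups are fast) links the two.
Conclusion: If the cache is warm, then response time is low.

If the cache is warm, then response time is low.


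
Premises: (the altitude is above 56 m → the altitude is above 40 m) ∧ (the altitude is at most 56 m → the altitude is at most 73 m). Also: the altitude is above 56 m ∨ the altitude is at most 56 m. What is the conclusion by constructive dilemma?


Constructive dilemma: (P → Q) ∧ (R → S), P ∨ R ⊢ Q ∨ S
Premise 1: the altitude is above 56 m → the altitude is above 40 m
Premise 2: the altitude is at most 56 m → the altitude is at most 73 m
Premise 3: the altitude is above 56 m ∨ the altitude is at most 56 m
Case 1: Assuming the altitude is above 56 m, then by Premise 1, the altitude is above 40 m.
Case 2: Assuming the altitude is at most 56 m, then by Premise 2, the altitude is at most 73 m.
Since one of the altitude is above 56 m or the altitude is at most 56 m must hold, we get the altitude is above 40 m or the altitude is at most 73 m.

The altitude is above 40 m or the altitude is at most 73 m.


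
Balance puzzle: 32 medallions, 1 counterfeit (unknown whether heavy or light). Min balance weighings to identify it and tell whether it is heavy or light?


Let n = 32. 64 possibilities (n medallions × lighter/heavier); each weighing has 3 outcomes.
Bound for k weighings: say the first weighing puts j medallions on each pan. If it tips, the 2j weighed medallions remain suspects (each with a known direction) and k-1 weighings give 3^(k-1) outcomes; 3^(k-1) is odd, so 2j ≤ 3^(k-1) - 1. If it balances, the n - 2j unweighed medallions remain with direction unknown: 2(n - 2j) ≤ 3^(k-1) - 1 by the same parity argument. Adding, n ≤ (3^(k-1) - 1) + (3^(k-1) - 1)/2 = (3^k - 3)/2, and the classical three-group strategy achieves this (3 medallions in 2 weighings, 12 in 3, 39 in 4, 120 in 5).
So we need the smallest k with (3^k - 3)/2 ≥ 32.
k = 3: (3^3 - 3)/2 = 12 < 32 ✗
k = 4: (3^4 - 3)/2 = 39 ≥ 32 ✓

4


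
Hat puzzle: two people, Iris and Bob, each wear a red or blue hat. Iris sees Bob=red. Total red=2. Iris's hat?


Total red = 2, Bob = red
Red accounted for: 1
Remaining for Iris: 1
Iris's hat is red.

red


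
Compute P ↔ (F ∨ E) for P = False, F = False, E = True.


P = False, F = False, E = True
Step 1: F ∨ E = False OR True = True
Step 2: P ↔ (True): true when both sides have same truth value.
Result: False ↔ True = False

False


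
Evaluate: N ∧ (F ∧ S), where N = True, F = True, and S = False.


N = True, F = True, S = False
Step 1: F ∧ S = True AND False = False
Step 2: N ∧ False = True AND False = False
AND is true only when ALL operands are true.

False


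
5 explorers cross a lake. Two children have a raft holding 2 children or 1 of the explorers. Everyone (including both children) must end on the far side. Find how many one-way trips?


Per crossing of one of the explorers: children→, one←, one of the explorers→, one← = 4 trips
5 × 4 = 20, + 1 final children→ = 21
Minimum trips = 21

21


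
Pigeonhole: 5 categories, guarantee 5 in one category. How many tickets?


Pigeonhole: to guarantee k in one of n categories, need (k-1)×n + 1.
k = 5, n = 5
Minimum = (5-1) × 5 + 1 = 4 × 5 + 1

21


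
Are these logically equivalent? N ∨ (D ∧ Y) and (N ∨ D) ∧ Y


Expression 1: N ∨ (D ∧ Y)
Expression 2: (N ∨ D) ∧ Y
Truth table (N D Y | Expr1 Expr2):
  T T T |   T     T
  T T F |   T     F   ← differ
  T F T |   T     T
  T F F |   T     F   ← differ
  F T T |   T     T
  F T F |   F     F
  F F T |   F     F
  F F F |   F     F
Counterexample: N=T, D=T, Y=F gives Expr1 = T but Expr2 = F, so the expressions are NOT logically equivalent.

No


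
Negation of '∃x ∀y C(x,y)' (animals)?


Original: ∃x ∀y C(x,y)
Rule: ¬∀→∃, ¬∃→∀, negate predicate.
Negation: ∀x ∃y ¬C(x,y)

∀x ∃y ¬C(x,y)


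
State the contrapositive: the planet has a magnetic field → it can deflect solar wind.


Original: If the planet has a magnetic field, then it can deflect solar wind
Contrapositive: If ¬Q, then ¬P
Negate Q: not (it can deflect solar wind)
Negate P: not (the planet has a magnetic field)

If not (it can deflect solar wind), then not (the planet has a magnetic field).


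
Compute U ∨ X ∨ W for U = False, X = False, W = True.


U = False, X = False, W = True
Step 1: U ∨ X = False OR False = False
Step 2: False ∨ W = False OR True = True
OR is true when at least one operand is true.

True


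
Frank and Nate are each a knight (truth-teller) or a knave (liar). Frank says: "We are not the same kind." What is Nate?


Frank says: "We are not the same kind."
Case 1: Frank is a Knight (truth-teller)
  Statement is true → they ARE different → Nate is a Knave
Case 2: Frank is a Knave (liar)
  Statement is false → they are NOT different → Nate is a Knave
In both cases, Nate is a Knave.

Knave


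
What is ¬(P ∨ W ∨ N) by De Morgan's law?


De Morgan's law: ¬(P ∨ Q ∨ R) ≡ ¬P ∧ ¬Q ∧ ¬R
¬(P ∨ W ∨ N) = ¬P ∧ ¬W ∧ ¬N

¬P ∧ ¬W ∧ ¬N


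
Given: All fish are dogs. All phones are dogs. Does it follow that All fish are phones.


Premise 1: All fish are dogs.
Premise 2: All phones are dogs.
Conclusion: All fish are phones.
Fallacy: undistributed middle. dogs is predicate in both.
Counterexample: fish and phones could be disjoint subsets of dogs.

Invalid


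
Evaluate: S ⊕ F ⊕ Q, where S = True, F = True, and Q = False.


S = True, F = True, Q = False
Step 1: S ⊕ F = True XOR True = False
Step 2: False ⊕ Q = False XOR False = False
XOR is true when an odd number of operands are true.

False


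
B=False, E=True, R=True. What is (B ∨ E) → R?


B = False, E = True, R = True
Expression: (B ∨ E) → R
Step 1: B ∨ E = False OR True = True
Step 2: (True) → R = True → True (false only if antecedent True and consequent False) = True

True


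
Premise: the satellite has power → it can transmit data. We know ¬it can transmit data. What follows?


Modus tollens: P → Q, ¬Q ⊢ ¬P
P: the satellite has power
Q: it can transmit data
We have P → Q and Q is false.
By modus tollens, P must be false.

It is not the case that the satellite has power


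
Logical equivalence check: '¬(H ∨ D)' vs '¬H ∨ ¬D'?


Expression 1: ¬(H ∨ D)
Expression 2: ¬H ∨ ¬D
Truth table (H D | Expr1 Expr2):
  T T |   F     F
  T F |   F     T   ← differ
  F T |   F     T   ← differ
  F F |   T     T
Counterexample: H=T, D=F gives Expr1 = F but Expr2 = T, so the expressions are NOT logically equivalent.

No


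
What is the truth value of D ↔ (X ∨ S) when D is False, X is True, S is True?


D = False, X = True, S = True
Step 1: X ∨ S = True OR True = True
Step 2: D ↔ (True): true when both sides have same truth value.
Result: False ↔ True = False

False


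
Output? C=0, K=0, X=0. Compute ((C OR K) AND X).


C OR K = 0|0 = 0
0 AND 0 = 0

0


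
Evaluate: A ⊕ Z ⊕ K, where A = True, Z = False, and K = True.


A = True, Z = False, K = True
Step 1: A ⊕ Z = True XOR False = True
Step 2: True ⊕ K = True XOR True = False
XOR is true when an odd number of operands are true.

False


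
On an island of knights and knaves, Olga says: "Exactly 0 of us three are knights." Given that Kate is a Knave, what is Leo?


Olga claims exactly 0 knights among Olga, Kate, Leo.
Given: Kate is a Knave.

Case 1: Olga is a Knight (tells truth)
  Then exactly 0 of the three are knights.
  Counting Olga, Kate: 1 knight(s) so far. Need -1 more → impossible.
Case 2: Olga is a Knave (lies)
  Then the count is NOT 0.
  If Leo = Knave, count = 0 = 0 → claim would be true, contradicts lie.
  If Leo = Knight, count = 1 ≠ 0 → lie confirmed ✓

Leo is a Knight.

Knight


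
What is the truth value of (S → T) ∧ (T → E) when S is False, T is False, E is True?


S = False, T = False, E = True
Step 1: S → T is false only when S=True and T=False. Result: True
Step 2: T → E is false only when T=True and E=False. Result: True
Step 3: True ∧ True = True

True


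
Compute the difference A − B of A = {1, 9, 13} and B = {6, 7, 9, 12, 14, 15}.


A = {1, 9, 13}
B = {6, 7, 9, 12, 14, 15}
Operation: difference A − B
In A but not B: 1, 13

{1, 13}


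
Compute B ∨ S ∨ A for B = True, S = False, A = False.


B = True, S = False, A = False
Step 1: B ∨ S = True OR False = True
Step 2: True ∨ A = True OR False = True
OR is true when at least one operand is true.

True


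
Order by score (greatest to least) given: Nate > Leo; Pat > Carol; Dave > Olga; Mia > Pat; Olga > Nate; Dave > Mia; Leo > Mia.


Constraints: Nate > Leo; Pat > Carol; Dave > Olga; Mia > Pat; Olga > Nate; Dave > Mia; Leo > Mia
Method: at each step, the next-highest is the one remaining person who never appears on the smaller side of a constraint between remaining people.
  Step 1: remaining {Leo, Nate, Dave, Carol, Pat, Olga, Mia}; on the smaller side: {Leo, Nate, Carol, Pat, Olga, Mia} → Dave is next (Dave > Olga; Dave > Mia).
  Step 2: remaining {Leo, Nate, Carol, Pat, Olga, Mia}; on the smaller side: {Leo, Nate, Carol, Pat, Mia} → Olga is next (Olga > Nate).
  Step 3: remaining {Leo, Nate, Carol, Pat, Mia}; on the smaller side: {Leo, Carol, Pat, Mia} → Nate is next (Nate > Leo).
  Step 4: remaining {Leo, Carol, Pat, Mia}; on the smaller side: {Carol, Pat, Mia} → Leo is next (Leo > Mia).
  Step 5: remaining {Carol, Pat, Mia}; on the smaller side: {Carol, Pat} → Mia is next (Mia > Pat).
  Step 6: remaining {Carol, Pat}; on the smaller side: {Carol} → Pat is next (Pat > Carol).
  Step 7: only Carol remains → lowest.
Final ranking (highest to lowest):

Dave > Olga > Nate > Leo > Mia > Pat > Carol


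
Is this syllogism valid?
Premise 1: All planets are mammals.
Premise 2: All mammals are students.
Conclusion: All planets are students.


Premise 1: All planets are mammals.
Premise 2: All mammals are students.
Conclusion: All planets are students.
Barbara syllogism (AAA-1): All A are B, All B are C → All A are C.
Middle term (mammals) distributed in premise 2.

Valid


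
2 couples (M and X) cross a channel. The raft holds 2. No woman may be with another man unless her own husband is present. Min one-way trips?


Label couples M and X.
1. WM+WX → (far: WM,WX; near: HM,HX)
2. WM ←   (far: WX; near: HM,HX,WM)
3. HM+HX → (far: HM,HX,WX; near: WM)
4. HM ←   (far: HX,WX; near: HM,WM)  — HM returns, since WM is alone on near bank
5. HM+WM → (far: all four; near: empty)
Every state respects the constraint.
Minimum trips = 5

5


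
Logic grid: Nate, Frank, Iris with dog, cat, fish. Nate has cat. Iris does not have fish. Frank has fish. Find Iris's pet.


From clues:
  Nate → cat
  Frank → fish
By elimination, Iris gets the remaining.

dog


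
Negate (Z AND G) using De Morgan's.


De Morgan's law: ¬(P ∧ Q) ≡ ¬P ∨ ¬Q
¬(Z ∧ G) = ¬Z ∨ ¬G

¬Z ∨ ¬G


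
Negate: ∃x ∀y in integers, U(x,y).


Original: ∃x ∀y U(x,y)
Rule: ¬∀→∃, ¬∃→∀, negate predicate.
Negation: ∀x ∃y ¬U(x,y)

∀x ∃y ¬U(x,y)


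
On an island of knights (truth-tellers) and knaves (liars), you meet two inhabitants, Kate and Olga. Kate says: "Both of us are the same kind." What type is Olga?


Kate says: "Both of us are the same kind."
Case 1: Kate is a Knight (truth-teller)
  Statement is true → they ARE the same → Olga is also a Knight
Case 2: Kate is a Knave (liar)
  Statement is false → they are NOT the same → Olga is a Knight
In both cases, Olga is a Knight.

Knight


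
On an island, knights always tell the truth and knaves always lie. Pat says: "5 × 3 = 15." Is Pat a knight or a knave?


Statement: "5 × 3 = 15."
Actual: 5 × 3 = 15
Claimed: 15
Statement is TRUE → Pat tells the truth → Knight

Knight


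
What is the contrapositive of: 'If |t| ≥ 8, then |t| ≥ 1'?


Original: If |t| ≥ 8, then |t| ≥ 1
Contrapositive: If ¬Q, then ¬P
Negate Q: not (|t| ≥ 1)
Negate P: not (|t| ≥ 8)

If not (|t| ≥ 1), then not (|t| ≥ 8).


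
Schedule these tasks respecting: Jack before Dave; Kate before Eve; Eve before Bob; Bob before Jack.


Constraints: Jack before Dave; Kate before Eve; Eve before Bob; Bob before Jack
Method: repeatedly schedule the remaining task that has no remaining task required before it.
  Step 1: remaining {Eve, Kate, Jack, Dave, Bob}; every task except Kate still has a predecessor pending → schedule Kate.
  Step 2: remaining {Eve, Jack, Dave, Bob}; every task except Eve still has a predecessor pending → schedule Eve.
  Step 3: remaining {Jack, Dave, Bob}; every task except Bob still has a predecessor pending → schedule Bob.
  Step 4: remaining {Jack, Dave}; every task except Jack still has a predecessor pending → schedule Jack.
  Step 5: only Dave remains → schedule Dave.
Resulting order:

Kate → Eve → Bob → Jack → Dave


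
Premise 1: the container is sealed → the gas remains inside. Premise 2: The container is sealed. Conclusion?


Modus ponens: P → Q, P ⊢ Q
P: the container is sealed
Q: the gas remains inside
We have P → Q and P is true.
By modus ponens, Q must be true.

The gas remains inside


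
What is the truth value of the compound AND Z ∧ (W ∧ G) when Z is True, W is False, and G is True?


Z = True, W = False, G = True
Step 1: W ∧ G = False AND True = False
Step 2: Z ∧ False = True AND False = False
AND is true only when ALL operands are true.

False


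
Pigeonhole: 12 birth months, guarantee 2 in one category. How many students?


Pigeonhole: to guarantee k in one of n categories, need (k-1)×n + 1.
k = 2, n = 12
Minimum = (2-1) × 12 + 1 = 1 × 12 + 1

13


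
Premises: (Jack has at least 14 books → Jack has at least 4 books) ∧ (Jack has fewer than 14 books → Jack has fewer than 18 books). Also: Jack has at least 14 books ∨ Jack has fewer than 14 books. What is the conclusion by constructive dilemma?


Constructive dilemma: (P → Q) ∧ (R → S), P ∨ R ⊢ Q ∨ S
Premise 1: Jack has at least 14 books → Jack has at least 4 books
Premise 2: Jack has fewer than 14 books → Jack has fewer than 18 books
Premise 3: Jack has at least 14 books ∨ Jack has fewer than 14 books
Case 1: Assuming Jack has at least 14 books, then by Premise 1, Jack has at least 4 books.
Case 2: Assuming Jack has fewer than 14 books, then by Premise 2, Jack has fewer than 18 books.
Since one of Jack has at least 14 books or Jack has fewer than 14 books must hold, we get Jack has at least 4 books or Jack has fewer than 18 books.

Jack has at least 4 books or Jack has fewer than 18 books.


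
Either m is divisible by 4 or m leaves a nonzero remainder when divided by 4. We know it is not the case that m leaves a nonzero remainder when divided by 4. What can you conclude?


Disjunctive syllogism: P ∨ Q, ¬P ⊢ Q
Disjunction: m is divisible by 4 ∨ m leaves a nonzero remainder when divided by 4
We know it is not the case that m leaves a nonzero remainder when divided by 4.
By disjunctive syllogism, the other disjunct must be true.

m is divisible by 4


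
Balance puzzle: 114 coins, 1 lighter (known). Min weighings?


Each weighing has 3 outcomes (left heavy / balance / right heavy), so k weighings distinguish at most 3^k cases; splitting into three near-equal groups achieves this.
Need 3^k ≥ 114: 3^4 = 81 < 114 ≤ 3^5 = 243
k = ⌈log₃(114)⌉ = 5

5


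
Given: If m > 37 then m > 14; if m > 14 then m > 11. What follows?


Hypothetical syllogism: P → Q, Q → R ⊢ P → R
Premise 1: m > 37 → m > 14
Premise 2: m > 14 → m > 11
Chain the implications: the middle term (m > 14) links the two.
Conclusion: If m > 37, then m > 11.

If m > 37, then m > 11.


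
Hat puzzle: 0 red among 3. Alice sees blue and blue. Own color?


Total red = 0, seen red = 0
Own red = 0 - 0 = 0
Alice's hat is blue.

blue


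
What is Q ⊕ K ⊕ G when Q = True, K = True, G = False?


Q = True, K = True, G = False
Step 1: Q ⊕ K = True XOR True = False
Step 2: False ⊕ G = False XOR False = False
XOR is true when an odd number of operands are true.

False


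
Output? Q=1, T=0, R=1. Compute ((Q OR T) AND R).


Q OR T = 1|0 = 1
1 AND 1 = 1

1


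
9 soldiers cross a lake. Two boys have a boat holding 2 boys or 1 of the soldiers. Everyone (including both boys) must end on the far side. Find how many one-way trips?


Per crossing of one of the soldiers: boys→, one←, one of the soldiers→, one← = 4 trips
9 × 4 = 36, + 1 final boys→ = 37
Minimum trips = 37

37


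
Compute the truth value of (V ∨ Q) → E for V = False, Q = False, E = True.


V = False, Q = False, E = True
Step 1: V ∨ Q = False OR False = False
Step 2: (False) → E: false only when antecedent=True and E=False.
Result: True

True


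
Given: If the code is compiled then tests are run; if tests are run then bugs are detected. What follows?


Hypothetical syllogism: P → Q, Q → R ⊢ P → R
Premise 1: the code is compiled → tests are run
Premise 2: tests are run → bugs are detected
Chain the implications: the middle term (tests are run) links the two.
Conclusion: If the code is compiled, then bugs are detected.

If the code is compiled, then bugs are detected.


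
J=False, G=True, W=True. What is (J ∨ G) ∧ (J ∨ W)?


J = False, G = True, W = True
Expression: (J ∨ G) ∧ (J ∨ W)
Step 1: J ∨ G = False OR True = True
Step 2: J ∨ W = False OR True = True
Step 3: (True) ∧ (True) = True AND True = True

True


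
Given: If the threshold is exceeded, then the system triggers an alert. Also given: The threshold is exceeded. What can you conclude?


Modus ponens: P → Q, P ⊢ Q
P: the threshold is exceeded
Q: the system triggers an alert
We have P → Q and P is true.
By modus ponens, Q must be true.

The system triggers an alert


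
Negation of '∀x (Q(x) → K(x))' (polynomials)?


Original: ∀x (Q(x) → K(x))
Rule: ¬∀→∃, ¬∃→∀, negate predicate.
Negation: ∃x (Q(x) ∧ ¬K(x))

∃x (Q(x) ∧ ¬K(x))
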